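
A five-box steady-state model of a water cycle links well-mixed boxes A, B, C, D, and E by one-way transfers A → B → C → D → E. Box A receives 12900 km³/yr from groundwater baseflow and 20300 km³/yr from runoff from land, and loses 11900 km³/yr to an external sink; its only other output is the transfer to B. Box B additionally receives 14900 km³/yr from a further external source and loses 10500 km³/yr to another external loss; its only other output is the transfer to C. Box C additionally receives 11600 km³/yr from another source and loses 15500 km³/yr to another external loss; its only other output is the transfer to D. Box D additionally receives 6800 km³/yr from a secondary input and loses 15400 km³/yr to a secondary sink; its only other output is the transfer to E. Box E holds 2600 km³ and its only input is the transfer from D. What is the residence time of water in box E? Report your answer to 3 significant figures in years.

Box A: F(A→B) = (12900 + 20300) − 11900 = 21300 km³/yr.
Box B: F(B→C) = (21300 + 14900) − 10500 = 25700 km³/yr.
Box C: F(C→D) = (25700 + 11600) − 15500 = 21800 km³/yr.
Box D: F(D→E) = (21800 + 6800) − 15400 = 13200 km³/yr.
Box E throughput = its input = 13200 km³/yr; τ = 2600 / 13200 = 0.1970 yr.

0.197 yr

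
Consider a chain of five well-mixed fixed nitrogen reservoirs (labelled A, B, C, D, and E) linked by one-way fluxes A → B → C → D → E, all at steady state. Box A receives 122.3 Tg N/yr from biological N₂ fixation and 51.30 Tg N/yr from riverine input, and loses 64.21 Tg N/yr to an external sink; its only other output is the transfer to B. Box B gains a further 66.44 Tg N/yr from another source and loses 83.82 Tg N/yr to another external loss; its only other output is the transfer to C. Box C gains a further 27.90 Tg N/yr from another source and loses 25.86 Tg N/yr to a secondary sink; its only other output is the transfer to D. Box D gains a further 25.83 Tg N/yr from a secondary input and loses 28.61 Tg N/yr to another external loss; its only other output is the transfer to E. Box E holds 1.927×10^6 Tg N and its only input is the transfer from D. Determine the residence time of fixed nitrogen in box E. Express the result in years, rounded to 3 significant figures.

21100 yr

Box A: F(A→B) = (122.3 + 51.30) − 64.21 = 109.39 Tg N/yr.
Box B: F(B→C) = (109.39 + 66.44) − 83.82 = 92.010 Tg N/yr.
Box C: F(C→D) = (92.010 + 27.90) − 25.86 = 94.050 Tg N/yr.
Box D: F(D→E) = (94.050 + 25.83) − 28.61 = 91.270 Tg N/yr.
Box E throughput = its input = 91.270 Tg N/yr; τ = 1.927×10^6 / 91.270 = 21110 yr.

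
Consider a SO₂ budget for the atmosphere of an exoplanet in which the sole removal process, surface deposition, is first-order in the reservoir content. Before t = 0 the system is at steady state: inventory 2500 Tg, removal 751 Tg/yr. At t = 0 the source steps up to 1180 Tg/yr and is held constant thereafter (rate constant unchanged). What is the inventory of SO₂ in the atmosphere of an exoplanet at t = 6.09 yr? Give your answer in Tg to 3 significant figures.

3700 Tg

τ = M₀/F₀ = 2500/751 = 3.329 yr; rate constant k = 1/τ.
New steady state M_∞ = F₁/k = F₁·τ = 1180 × 3.329 = 3928.1 Tg.
M(t) = M_∞ + (M₀ − M_∞)·e^(−t/τ); t/τ = 6.09/3.329 = 1.829, so e^(−t/τ) = 0.1605.
M(t) = 3928.1 − 1428 × 0.1605 = 3698.9 Tg.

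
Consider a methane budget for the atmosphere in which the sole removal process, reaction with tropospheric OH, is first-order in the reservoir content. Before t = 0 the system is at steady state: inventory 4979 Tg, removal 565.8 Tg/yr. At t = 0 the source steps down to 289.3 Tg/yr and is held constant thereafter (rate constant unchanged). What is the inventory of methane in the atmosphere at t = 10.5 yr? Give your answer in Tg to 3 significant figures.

3280 Tg

Residence time τ = M₀/F₀ = 8.800 yr. The eventual steady state is M_∞ = M₀·(F₁/F₀) = 4979 × 289.3/565.8 = 2545.8 Tg.
The anomaly ΔM(t) = M(t) − M_∞ decays as ΔM₀·e^(−t/τ) with ΔM₀ = 4979 − 2545.8 = 2433 Tg.
At t = 10.5 yr, e^(−t/τ) = e^(−1.193) = 0.3033, so ΔM = 737.9 Tg and M = 2545.8 + 737.9 = 3283.7 Tg.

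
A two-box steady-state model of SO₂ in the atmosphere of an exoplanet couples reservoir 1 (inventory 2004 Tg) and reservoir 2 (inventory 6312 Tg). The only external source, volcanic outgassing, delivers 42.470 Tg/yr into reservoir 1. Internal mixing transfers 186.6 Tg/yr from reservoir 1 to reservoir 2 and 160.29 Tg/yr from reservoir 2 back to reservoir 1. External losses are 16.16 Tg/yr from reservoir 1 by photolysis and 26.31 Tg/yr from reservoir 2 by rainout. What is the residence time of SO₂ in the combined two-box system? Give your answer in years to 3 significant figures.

Residence time in the combined system uses the total inventory and the total *external* removal — internal exchanges between the two boxes cancel.
M_total = 2004 + 6312 = 8316.0 Tg.
ΣF_external_out = 16.16 + 26.31 = 42.470 Tg/yr.
τ = M_total / ΣF_ext = 8316.0 / 42.470 = 195.8 yr.

196 yr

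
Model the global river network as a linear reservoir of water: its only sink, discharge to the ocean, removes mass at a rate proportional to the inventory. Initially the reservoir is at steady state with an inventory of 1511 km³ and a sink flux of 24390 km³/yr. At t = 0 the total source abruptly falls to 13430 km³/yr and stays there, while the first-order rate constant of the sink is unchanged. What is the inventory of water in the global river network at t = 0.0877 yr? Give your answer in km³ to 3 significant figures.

997 km³

Residence time τ = M₀/F₀ = 0.06195 yr. The eventual steady state is M_∞ = M₀·(F₁/F₀) = 1511 × 13430/24390 = 832.01 km³.
The anomaly ΔM(t) = M(t) − M_∞ decays as ΔM₀·e^(−t/τ) with ΔM₀ = 1511 − 832.01 = 679.0 km³.
At t = 0.0877 yr, e^(−t/τ) = e^(−1.416) = 0.2428, so ΔM = 164.8 km³ and M = 832.01 + 164.8 = 996.85 km³.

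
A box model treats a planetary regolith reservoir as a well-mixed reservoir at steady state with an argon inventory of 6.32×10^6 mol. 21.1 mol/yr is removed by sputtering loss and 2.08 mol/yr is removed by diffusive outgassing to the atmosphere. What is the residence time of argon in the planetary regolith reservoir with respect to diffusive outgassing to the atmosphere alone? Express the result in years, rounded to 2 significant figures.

3.0×10^6 yr

Residence time with respect to a single sink: τ = M / F_sink.
τ = 6.32×10^6 / 2.08 = 3.038×10^6 yr.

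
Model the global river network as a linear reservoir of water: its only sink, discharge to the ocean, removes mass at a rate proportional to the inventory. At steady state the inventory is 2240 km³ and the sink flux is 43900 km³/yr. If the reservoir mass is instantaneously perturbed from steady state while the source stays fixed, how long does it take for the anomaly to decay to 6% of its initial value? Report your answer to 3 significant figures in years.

0.144 yr

For a linear reservoir the anomaly decays as exp(−t/τ) with τ = M/F = 2240/43900 = 0.05103 yr.
exp(−t/τ) = 0.06 ⇒ t = −τ ln(0.06) = 0.05103 × 2.813 = 0.1436 yr.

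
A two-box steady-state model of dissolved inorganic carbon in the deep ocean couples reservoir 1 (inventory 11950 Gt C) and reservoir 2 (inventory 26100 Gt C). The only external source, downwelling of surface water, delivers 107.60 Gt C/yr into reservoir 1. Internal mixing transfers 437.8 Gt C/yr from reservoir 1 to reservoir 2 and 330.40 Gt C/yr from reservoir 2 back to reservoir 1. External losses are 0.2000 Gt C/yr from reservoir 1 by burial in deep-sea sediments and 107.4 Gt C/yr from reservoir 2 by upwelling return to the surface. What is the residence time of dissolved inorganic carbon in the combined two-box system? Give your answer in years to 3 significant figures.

For the system as a whole, the A↔B exchange is internal and contributes nothing to the throughput; only the external sinks remove mass.
M_total = 11950 + 26100 = 38050 Gt C.
ΣF_external_out = 0.2000 + 107.4 = 107.60 Gt C/yr.
τ = M_total / ΣF_ext = 38050 / 107.60 = 353.6 yr.

354 yr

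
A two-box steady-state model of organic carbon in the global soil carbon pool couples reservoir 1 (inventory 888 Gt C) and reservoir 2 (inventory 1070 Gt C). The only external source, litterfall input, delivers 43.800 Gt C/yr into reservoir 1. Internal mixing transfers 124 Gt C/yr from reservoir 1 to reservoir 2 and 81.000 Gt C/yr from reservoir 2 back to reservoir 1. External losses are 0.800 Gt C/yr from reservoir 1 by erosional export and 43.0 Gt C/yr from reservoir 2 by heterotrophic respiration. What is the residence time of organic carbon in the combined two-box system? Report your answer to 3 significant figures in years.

Residence time in the combined system uses the total inventory and the total *external* removal — internal exchanges between the two boxes cancel.
M_total = 888 + 1070 = 1958.0 Gt C.
ΣF_external_out = 0.800 + 43.0 = 43.800 Gt C/yr.
τ = M_total / ΣF_ext = 1958.0 / 43.800 = 44.70 yr.

44.7 yr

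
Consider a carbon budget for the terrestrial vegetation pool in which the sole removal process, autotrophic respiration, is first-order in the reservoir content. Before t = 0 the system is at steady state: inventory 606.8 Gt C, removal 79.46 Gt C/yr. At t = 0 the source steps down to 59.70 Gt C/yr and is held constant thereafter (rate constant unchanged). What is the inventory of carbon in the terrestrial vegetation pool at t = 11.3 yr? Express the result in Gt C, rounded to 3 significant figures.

Residence time τ = M₀/F₀ = 7.637 yr. The eventual steady state is M_∞ = M₀·(F₁/F₀) = 606.8 × 59.70/79.46 = 455.90 Gt C.
The anomaly ΔM(t) = M(t) − M_∞ decays as ΔM₀·e^(−t/τ) with ΔM₀ = 606.8 − 455.90 = 150.9 Gt C.
At t = 11.3 yr, e^(−t/τ) = e^(−1.480) = 0.2277, so ΔM = 34.36 Gt C and M = 455.90 + 34.36 = 490.26 Gt C.

490 Gt C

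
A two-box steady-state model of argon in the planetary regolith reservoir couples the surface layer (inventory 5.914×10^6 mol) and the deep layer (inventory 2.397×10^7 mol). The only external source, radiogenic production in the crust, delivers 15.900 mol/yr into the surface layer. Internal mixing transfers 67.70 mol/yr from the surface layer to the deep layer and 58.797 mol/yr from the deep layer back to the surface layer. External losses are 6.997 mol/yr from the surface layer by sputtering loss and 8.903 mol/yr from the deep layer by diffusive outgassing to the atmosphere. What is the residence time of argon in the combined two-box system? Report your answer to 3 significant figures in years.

1.88×10^6 yr

Treat the two boxes together as one reservoir: the mixing fluxes between them are internal recycling, so τ = ΣM / Σ(external losses).
M_total = 5.914×10^6 + 2.397×10^7 = 2.9884×10^7 mol.
ΣF_external_out = 6.997 + 8.903 = 15.900 mol/yr.
τ = M_total / ΣF_ext = 2.9884×10^7 / 15.900 = 1.879×10^6 yr.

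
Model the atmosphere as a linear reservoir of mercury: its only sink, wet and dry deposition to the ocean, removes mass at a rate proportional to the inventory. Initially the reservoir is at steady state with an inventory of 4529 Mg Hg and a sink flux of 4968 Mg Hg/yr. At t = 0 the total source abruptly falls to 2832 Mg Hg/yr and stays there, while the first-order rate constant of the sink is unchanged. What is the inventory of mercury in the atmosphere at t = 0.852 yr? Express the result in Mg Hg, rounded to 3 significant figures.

The sink rate constant is k = F₀/M₀ = 4968/4529 = 1.097 yr⁻¹.
Solving dM/dt = F₁ − kM with M(0) = M₀ gives M(t) = F₁/k + (M₀ − F₁/k)·e^(−kt).
F₁/k = 2832/1.097 = 2581.7 Mg Hg; kt = 1.097 × 0.852 = 0.9346, e^(−kt) = 0.3927.
M(0.852) = 2581.7 + (4529 − 2581.7) × 0.3927 = 2581.7 + 764.8 = 3346.5 Mg Hg.

3350 Mg Hg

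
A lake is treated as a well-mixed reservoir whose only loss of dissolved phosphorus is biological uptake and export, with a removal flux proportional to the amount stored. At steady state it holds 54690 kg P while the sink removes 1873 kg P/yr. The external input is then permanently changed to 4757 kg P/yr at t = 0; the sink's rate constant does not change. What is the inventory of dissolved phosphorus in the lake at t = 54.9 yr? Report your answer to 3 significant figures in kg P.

Residence time τ = M₀/F₀ = 29.20 yr. The eventual steady state is M_∞ = M₀·(F₁/F₀) = 54690 × 4757/1873 = 138900 kg P.
The anomaly ΔM(t) = M(t) − M_∞ decays as ΔM₀·e^(−t/τ) with ΔM₀ = 54690 − 138900 = −84210 kg P.
At t = 54.9 yr, e^(−t/τ) = e^(−1.880) = 0.1526, so ΔM = −12850 kg P and M = 138900 − 12850 = 126050 kg P.

126000 kg P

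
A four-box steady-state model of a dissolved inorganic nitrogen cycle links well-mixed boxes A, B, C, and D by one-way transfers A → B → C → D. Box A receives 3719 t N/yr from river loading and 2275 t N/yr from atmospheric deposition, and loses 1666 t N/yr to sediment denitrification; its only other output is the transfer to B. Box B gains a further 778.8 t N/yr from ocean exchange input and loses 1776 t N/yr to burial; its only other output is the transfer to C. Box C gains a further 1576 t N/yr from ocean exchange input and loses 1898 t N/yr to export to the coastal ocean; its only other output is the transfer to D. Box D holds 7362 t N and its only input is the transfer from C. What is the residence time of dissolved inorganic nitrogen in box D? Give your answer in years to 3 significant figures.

2.45 yr

Box A: F(A→B) = (3719 + 2275) − 1666 = 4328.0 t N/yr.
Box B: F(B→C) = (4328.0 + 778.8) − 1776 = 3330.8 t N/yr.
Box C: F(C→D) = (3330.8 + 1576) − 1898 = 3008.8 t N/yr.
Box D throughput = its input = 3008.8 t N/yr; τ = 7362 / 3008.8 = 2.447 yr.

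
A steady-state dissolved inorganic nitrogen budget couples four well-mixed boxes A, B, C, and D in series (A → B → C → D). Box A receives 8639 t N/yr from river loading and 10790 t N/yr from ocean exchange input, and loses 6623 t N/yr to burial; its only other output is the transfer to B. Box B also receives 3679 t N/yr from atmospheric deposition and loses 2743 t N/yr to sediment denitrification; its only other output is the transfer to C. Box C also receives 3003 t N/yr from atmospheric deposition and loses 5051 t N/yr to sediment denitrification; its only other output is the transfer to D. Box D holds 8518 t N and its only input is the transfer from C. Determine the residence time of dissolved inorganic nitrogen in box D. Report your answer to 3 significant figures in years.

0.728 yr

Box A: F(A→B) = (8639 + 10790) − 6623 = 12806 t N/yr.
Box B: F(B→C) = (12806 + 3679) − 2743 = 13742 t N/yr.
Box C: F(C→D) = (13742 + 3003) − 5051 = 11694 t N/yr.
Box D throughput = its input = 11694 t N/yr; τ = 8518 / 11694 = 0.7284 yr.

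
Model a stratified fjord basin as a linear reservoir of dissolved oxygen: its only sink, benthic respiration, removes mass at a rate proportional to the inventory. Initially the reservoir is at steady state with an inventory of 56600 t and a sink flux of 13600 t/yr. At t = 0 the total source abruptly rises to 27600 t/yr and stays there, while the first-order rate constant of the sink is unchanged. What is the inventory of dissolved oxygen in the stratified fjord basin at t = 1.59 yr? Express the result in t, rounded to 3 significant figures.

τ = M₀/F₀ = 56600/13600 = 4.162 yr; rate constant k = 1/τ.
New steady state M_∞ = F₁/k = F₁·τ = 27600 × 4.162 = 114860 t.
M(t) = M_∞ + (M₀ − M_∞)·e^(−t/τ); t/τ = 1.59/4.162 = 0.3820, so e^(−t/τ) = 0.6825.
M(t) = 114860 − 58260 × 0.6825 = 75101 t.

75100 t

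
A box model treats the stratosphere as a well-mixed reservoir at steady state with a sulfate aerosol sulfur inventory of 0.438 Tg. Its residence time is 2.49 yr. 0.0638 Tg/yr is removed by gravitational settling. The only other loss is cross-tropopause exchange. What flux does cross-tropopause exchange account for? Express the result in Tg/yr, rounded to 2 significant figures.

Total removal F = M/τ = 0.438 / 2.49 = 0.1759 Tg/yr.
Cross-tropopause exchange = F − (0.0638) = 0.1759 − 0.06380 = 0.1121 Tg/yr.

0.11 Tg/yr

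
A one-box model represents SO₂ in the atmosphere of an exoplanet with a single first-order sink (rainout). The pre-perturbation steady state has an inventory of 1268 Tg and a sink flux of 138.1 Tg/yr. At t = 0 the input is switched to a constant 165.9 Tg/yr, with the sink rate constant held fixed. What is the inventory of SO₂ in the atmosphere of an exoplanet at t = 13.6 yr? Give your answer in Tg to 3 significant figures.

1470 Tg

τ = M₀/F₀ = 1268/138.1 = 9.182 yr; rate constant k = 1/τ.
New steady state M_∞ = F₁/k = F₁·τ = 165.9 × 9.182 = 1523.3 Tg.
M(t) = M_∞ + (M₀ − M_∞)·e^(−t/τ); t/τ = 13.6/9.182 = 1.481, so e^(−t/τ) = 0.2274.
M(t) = 1523.3 − 255.3 × 0.2274 = 1465.2 Tg.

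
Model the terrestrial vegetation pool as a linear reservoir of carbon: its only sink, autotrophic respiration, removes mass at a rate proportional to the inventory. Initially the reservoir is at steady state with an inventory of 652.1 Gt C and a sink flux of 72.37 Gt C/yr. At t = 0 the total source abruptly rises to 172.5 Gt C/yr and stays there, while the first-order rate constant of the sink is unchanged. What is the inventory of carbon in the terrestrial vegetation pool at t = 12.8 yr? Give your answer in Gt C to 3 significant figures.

The sink rate constant is k = F₀/M₀ = 72.37/652.1 = 0.1110 yr⁻¹.
Solving dM/dt = F₁ − kM with M(0) = M₀ gives M(t) = F₁/k + (M₀ − F₁/k)·e^(−kt).
F₁/k = 172.5/0.1110 = 1554.3 Gt C; kt = 0.1110 × 12.8 = 1.421, e^(−kt) = 0.2416.
M(12.8) = 1554.3 + (652.1 − 1554.3) × 0.2416 = 1554.3 − 218.0 = 1336.4 Gt C.

1340 Gt C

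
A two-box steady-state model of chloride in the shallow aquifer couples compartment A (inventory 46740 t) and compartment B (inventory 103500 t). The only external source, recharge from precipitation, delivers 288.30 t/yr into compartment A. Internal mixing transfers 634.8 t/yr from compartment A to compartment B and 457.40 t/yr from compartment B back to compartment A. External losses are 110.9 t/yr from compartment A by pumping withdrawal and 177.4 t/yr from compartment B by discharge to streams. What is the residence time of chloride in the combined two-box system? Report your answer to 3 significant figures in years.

521 yr

Residence time in the combined system uses the total inventory and the total *external* removal — internal exchanges between the two boxes cancel.
M_total = 46740 + 103500 = 150240 t.
ΣF_external_out = 110.9 + 177.4 = 288.30 t/yr.
τ = M_total / ΣF_ext = 150240 / 288.30 = 521.1 yr.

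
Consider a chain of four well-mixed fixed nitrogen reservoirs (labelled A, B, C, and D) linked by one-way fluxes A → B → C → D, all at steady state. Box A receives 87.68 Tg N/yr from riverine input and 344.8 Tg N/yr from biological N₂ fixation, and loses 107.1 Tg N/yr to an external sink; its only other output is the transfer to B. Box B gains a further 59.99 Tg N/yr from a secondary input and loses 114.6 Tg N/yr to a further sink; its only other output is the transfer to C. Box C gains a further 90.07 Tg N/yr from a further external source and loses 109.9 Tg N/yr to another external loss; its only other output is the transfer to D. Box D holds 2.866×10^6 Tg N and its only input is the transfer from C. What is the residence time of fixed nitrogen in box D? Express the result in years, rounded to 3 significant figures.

11400 yr

Box A: F(A→B) = (87.68 + 344.8) − 107.1 = 325.38 Tg N/yr.
Box B: F(B→C) = (325.38 + 59.99) − 114.6 = 270.77 Tg N/yr.
Box C: F(C→D) = (270.77 + 90.07) − 109.9 = 250.94 Tg N/yr.
Box D throughput = its input = 250.94 Tg N/yr; τ = 2.866×10^6 / 250.94 = 11420 yr.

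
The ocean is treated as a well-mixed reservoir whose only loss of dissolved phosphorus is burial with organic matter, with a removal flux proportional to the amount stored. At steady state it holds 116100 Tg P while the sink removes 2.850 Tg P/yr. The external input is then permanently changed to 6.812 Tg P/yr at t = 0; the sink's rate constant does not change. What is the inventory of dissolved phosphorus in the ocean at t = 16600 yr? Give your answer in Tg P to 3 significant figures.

τ = M₀/F₀ = 116100/2.850 = 40740 yr; rate constant k = 1/τ.
New steady state M_∞ = F₁/k = F₁·τ = 6.812 × 40740 = 277500 Tg P.
M(t) = M_∞ + (M₀ − M_∞)·e^(−t/τ); t/τ = 16600/40740 = 0.4075, so e^(−t/τ) = 0.6653.
M(t) = 277500 − 161400 × 0.6653 = 170120 Tg P.

170000 Tg P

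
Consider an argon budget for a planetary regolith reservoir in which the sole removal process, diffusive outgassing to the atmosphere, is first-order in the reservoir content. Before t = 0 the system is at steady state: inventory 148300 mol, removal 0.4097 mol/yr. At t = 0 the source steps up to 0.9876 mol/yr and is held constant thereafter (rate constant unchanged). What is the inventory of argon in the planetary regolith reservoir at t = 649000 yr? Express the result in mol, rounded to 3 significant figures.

323000 mol

Residence time τ = M₀/F₀ = 362000 yr. The eventual steady state is M_∞ = M₀·(F₁/F₀) = 148300 × 0.9876/0.4097 = 357480 mol.
The anomaly ΔM(t) = M(t) − M_∞ decays as ΔM₀·e^(−t/τ) with ΔM₀ = 148300 − 357480 = −209200 mol.
At t = 649000 yr, e^(−t/τ) = e^(−1.793) = 0.1665, so ΔM = −34820 mol and M = 357480 − 34820 = 322660 mol.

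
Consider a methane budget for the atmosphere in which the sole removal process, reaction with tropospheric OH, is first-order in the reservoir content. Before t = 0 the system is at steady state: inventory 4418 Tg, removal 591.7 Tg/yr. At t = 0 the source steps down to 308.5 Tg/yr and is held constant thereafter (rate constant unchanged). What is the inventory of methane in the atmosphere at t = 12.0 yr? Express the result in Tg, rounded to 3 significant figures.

2730 Tg

τ = M₀/F₀ = 4418/591.7 = 7.467 yr; rate constant k = 1/τ.
New steady state M_∞ = F₁/k = F₁·τ = 308.5 × 7.467 = 2303.5 Tg.
M(t) = M_∞ + (M₀ − M_∞)·e^(−t/τ); t/τ = 12.0/7.467 = 1.607, so e^(−t/τ) = 0.2005.
M(t) = 2303.5 + 2115 × 0.2005 = 2727.3 Tg.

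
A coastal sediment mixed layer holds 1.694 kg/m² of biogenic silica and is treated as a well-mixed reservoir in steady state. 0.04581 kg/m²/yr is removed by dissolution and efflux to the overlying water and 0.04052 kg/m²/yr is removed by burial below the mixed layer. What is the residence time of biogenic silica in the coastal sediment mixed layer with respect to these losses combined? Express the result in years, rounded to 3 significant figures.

19.6 yr

Total removal = 0.04581 + 0.04052 = 0.086330 kg/m²/yr.
τ = M / ΣF_out = 1.694 / 0.086330 = 19.62 yr.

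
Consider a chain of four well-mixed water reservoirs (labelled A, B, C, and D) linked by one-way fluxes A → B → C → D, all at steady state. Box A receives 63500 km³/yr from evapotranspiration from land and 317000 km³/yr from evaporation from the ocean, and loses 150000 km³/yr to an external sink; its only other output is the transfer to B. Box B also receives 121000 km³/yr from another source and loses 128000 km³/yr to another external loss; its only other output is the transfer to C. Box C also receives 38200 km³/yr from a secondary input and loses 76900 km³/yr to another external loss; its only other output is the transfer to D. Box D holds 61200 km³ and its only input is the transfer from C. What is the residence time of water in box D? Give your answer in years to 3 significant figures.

Box A: F(A→B) = (63500 + 317000) − 150000 = 230500 km³/yr.
Box B: F(B→C) = (230500 + 121000) − 128000 = 223500 km³/yr.
Box C: F(C→D) = (223500 + 38200) − 76900 = 184800 km³/yr.
Box D throughput = its input = 184800 km³/yr; τ = 61200 / 184800 = 0.3312 yr.

0.331 yr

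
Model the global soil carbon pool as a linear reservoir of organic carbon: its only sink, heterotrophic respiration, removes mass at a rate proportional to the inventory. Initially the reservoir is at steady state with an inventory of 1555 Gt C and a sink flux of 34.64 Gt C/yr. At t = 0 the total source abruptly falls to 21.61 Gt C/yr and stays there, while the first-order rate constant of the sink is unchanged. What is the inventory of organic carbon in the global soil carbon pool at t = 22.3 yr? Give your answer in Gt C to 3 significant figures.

τ = M₀/F₀ = 1555/34.64 = 44.89 yr; rate constant k = 1/τ.
New steady state M_∞ = F₁/k = F₁·τ = 21.61 × 44.89 = 970.08 Gt C.
M(t) = M_∞ + (M₀ − M_∞)·e^(−t/τ); t/τ = 22.3/44.89 = 0.4968, so e^(−t/τ) = 0.6085.
M(t) = 970.08 + 584.9 × 0.6085 = 1326.0 Gt C.

1330 Gt C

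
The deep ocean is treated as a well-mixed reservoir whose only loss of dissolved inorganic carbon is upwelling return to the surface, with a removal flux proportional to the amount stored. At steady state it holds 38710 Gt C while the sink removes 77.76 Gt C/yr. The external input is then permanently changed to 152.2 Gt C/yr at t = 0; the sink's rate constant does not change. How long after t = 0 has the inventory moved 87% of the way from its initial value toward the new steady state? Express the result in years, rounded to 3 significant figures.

τ = M₀/F₀ = 38710/77.76 = 497.8 yr.
The remaining gap fraction is e^(−t/τ); 87% covered ⇒ e^(−t/τ) = 0.130.
t = −τ ln(0.130) = 497.8 × 2.040 = 1016 yr.

1020 yr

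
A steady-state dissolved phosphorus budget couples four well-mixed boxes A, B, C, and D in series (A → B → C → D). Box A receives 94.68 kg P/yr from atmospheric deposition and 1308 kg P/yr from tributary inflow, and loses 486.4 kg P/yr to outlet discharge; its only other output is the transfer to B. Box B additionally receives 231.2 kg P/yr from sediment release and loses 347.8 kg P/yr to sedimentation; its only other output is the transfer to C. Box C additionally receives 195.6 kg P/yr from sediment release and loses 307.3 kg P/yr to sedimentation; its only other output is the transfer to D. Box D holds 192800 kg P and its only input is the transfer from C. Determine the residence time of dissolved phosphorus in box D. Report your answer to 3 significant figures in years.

280 yr

Box A: F(A→B) = (94.68 + 1308) − 486.4 = 916.28 kg P/yr.
Box B: F(B→C) = (916.28 + 231.2) − 347.8 = 799.68 kg P/yr.
Box C: F(C→D) = (799.68 + 195.6) − 307.3 = 687.98 kg P/yr.
Box D throughput = its input = 687.98 kg P/yr; τ = 192800 / 687.98 = 280.2 yr.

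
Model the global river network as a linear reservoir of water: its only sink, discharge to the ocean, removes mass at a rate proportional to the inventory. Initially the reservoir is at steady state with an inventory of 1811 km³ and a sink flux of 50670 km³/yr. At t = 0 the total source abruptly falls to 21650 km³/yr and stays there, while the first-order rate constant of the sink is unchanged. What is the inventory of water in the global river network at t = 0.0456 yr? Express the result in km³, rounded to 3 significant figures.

1060 km³

Residence time τ = M₀/F₀ = 0.03574 yr. The eventual steady state is M_∞ = M₀·(F₁/F₀) = 1811 × 21650/50670 = 773.79 km³.
The anomaly ΔM(t) = M(t) − M_∞ decays as ΔM₀·e^(−t/τ) with ΔM₀ = 1811 − 773.79 = 1037 km³.
At t = 0.0456 yr, e^(−t/τ) = e^(−1.276) = 0.2792, so ΔM = 289.6 km³ and M = 773.79 + 289.6 = 1063.4 km³.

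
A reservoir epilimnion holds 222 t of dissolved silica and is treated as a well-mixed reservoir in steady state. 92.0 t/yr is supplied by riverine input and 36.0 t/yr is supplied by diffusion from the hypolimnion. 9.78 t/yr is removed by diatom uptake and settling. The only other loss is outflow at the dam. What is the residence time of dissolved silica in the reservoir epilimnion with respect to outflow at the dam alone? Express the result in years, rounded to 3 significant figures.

At steady state ΣF_in = ΣF_out.
ΣF_in = 92.0 + 36.0 = 128.00 t/yr.
Outflow at the dam flux = ΣF_in − (9.78) = 128.00 − 9.780 = 118.2 t/yr.
τ = M / F = 222 / 118.2 = 1.878 yr.

1.88 yr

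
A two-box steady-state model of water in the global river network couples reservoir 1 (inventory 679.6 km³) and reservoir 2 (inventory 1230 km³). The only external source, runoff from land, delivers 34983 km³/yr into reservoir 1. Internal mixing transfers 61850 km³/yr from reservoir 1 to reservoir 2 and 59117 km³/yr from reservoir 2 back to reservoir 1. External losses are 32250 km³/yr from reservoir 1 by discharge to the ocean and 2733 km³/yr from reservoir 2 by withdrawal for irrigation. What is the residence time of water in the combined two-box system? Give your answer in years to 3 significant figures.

0.0546 yr

For the system as a whole, the A↔B exchange is internal and contributes nothing to the throughput; only the external sinks remove mass.
M_total = 679.6 + 1230 = 1909.6 km³.
ΣF_external_out = 32250 + 2733 = 34983 km³/yr.
τ = M_total / ΣF_ext = 1909.6 / 34983 = 0.05459 yr.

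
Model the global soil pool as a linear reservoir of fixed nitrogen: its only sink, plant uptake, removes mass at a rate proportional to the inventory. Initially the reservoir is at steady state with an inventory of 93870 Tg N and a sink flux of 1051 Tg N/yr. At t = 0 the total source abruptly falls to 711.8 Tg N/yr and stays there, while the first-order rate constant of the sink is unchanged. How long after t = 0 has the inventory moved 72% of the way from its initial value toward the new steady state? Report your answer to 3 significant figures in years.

τ = M₀/F₀ = 93870/1051 = 89.31 yr.
The remaining gap fraction is e^(−t/τ); 72% covered ⇒ e^(−t/τ) = 0.280.
t = −τ ln(0.280) = 89.31 × 1.273 = 113.7 yr.

114 yr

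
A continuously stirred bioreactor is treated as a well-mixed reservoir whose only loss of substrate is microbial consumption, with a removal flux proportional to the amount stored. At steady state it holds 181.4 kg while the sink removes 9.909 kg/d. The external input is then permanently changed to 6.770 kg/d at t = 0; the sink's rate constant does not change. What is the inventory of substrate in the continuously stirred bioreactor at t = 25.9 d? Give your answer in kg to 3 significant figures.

The sink rate constant is k = F₀/M₀ = 9.909/181.4 = 0.05463 d⁻¹.
Solving dM/dt = F₁ − kM with M(0) = M₀ gives M(t) = F₁/k + (M₀ − F₁/k)·e^(−kt).
F₁/k = 6.770/0.05463 = 123.94 kg; kt = 0.05463 × 25.9 = 1.415, e^(−kt) = 0.2430.
M(25.9) = 123.94 + (181.4 − 123.94) × 0.2430 = 123.94 + 13.96 = 137.90 kg.

138 kg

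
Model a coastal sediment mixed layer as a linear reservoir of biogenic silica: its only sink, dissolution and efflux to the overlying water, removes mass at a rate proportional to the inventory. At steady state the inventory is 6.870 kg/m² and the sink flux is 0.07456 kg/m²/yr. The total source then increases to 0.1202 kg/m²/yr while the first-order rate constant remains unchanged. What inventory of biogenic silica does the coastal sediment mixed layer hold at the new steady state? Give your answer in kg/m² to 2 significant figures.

11 kg/m²

Rate constant k = F/M = 0.07456 / 6.870 = 0.01085 yr⁻¹.
At the new steady state, source = k·M_new ⇒ M_new = 0.1202 / 0.01085 = 11.08 kg/m².
(Equivalently M_new = M × F_new/F_old = 6.870 × 0.1202/0.07456.)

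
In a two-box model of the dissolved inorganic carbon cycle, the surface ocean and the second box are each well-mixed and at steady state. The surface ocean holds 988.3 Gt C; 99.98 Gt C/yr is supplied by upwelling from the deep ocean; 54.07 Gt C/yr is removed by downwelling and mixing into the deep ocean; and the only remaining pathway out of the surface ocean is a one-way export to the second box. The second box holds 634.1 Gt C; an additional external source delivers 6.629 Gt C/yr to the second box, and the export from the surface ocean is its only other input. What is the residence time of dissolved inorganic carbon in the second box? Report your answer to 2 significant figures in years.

Balance the surface ocean: ΣF_in = 99.980 Gt C/yr.
Export to the second box = ΣF_in − (54.07) = 45.910 Gt C/yr.
Total input to the second box = 45.910 + 6.629 = 52.539 Gt C/yr; at steady state this equals its total output.
τ = M / F = 634.1 / 52.539 = 12.07 yr.

12 yr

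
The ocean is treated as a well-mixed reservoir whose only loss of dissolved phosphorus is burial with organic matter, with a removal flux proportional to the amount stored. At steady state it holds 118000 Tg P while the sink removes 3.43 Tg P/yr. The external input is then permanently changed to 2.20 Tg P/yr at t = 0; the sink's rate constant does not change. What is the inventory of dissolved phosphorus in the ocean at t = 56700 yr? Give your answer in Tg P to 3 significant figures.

The sink rate constant is k = F₀/M₀ = 3.43/118000 = 2.907×10^-5 yr⁻¹.
Solving dM/dt = F₁ − kM with M(0) = M₀ gives M(t) = F₁/k + (M₀ − F₁/k)·e^(−kt).
F₁/k = 2.20/2.907×10^-5 = 75685 Tg P; kt = 2.907×10^-5 × 56700 = 1.648, e^(−kt) = 0.1924.
M(56700) = 75685 + (118000 − 75685) × 0.1924 = 75685 + 8142 = 83827 Tg P.

83800 Tg P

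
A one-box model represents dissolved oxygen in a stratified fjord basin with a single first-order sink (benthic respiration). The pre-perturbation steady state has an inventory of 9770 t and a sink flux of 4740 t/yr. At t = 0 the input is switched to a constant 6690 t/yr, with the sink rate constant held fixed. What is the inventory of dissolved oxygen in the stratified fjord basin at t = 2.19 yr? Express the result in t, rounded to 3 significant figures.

12400 t

τ = M₀/F₀ = 9770/4740 = 2.061 yr; rate constant k = 1/τ.
New steady state M_∞ = F₁/k = F₁·τ = 6690 × 2.061 = 13789 t.
M(t) = M_∞ + (M₀ − M_∞)·e^(−t/τ); t/τ = 2.19/2.061 = 1.062, so e^(−t/τ) = 0.3456.
M(t) = 13789 − 4019 × 0.3456 = 12400 t.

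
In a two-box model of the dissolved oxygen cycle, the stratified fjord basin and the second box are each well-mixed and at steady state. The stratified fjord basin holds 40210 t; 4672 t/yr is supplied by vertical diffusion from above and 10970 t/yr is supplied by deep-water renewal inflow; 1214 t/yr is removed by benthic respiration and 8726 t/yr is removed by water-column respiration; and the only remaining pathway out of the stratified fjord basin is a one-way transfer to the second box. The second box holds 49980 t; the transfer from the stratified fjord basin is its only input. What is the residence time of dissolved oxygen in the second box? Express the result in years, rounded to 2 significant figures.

8.8 yr

Balance the stratified fjord basin: ΣF_in = 4672 + 10970 = 15642 t/yr.
Transfer to the second box = ΣF_in − (1214 + 8726) = 5702.0 t/yr.
At steady state the output of the second box equals its input, 5702.0 t/yr.
τ = M / F = 49980 / 5702.0 = 8.765 yr.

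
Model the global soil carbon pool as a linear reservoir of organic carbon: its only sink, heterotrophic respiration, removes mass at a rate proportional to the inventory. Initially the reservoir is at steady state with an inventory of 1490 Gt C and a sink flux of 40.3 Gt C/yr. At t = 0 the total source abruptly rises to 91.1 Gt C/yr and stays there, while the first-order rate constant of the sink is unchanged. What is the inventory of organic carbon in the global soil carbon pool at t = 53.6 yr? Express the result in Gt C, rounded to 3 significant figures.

τ = M₀/F₀ = 1490/40.3 = 36.97 yr; rate constant k = 1/τ.
New steady state M_∞ = F₁/k = F₁·τ = 91.1 × 36.97 = 3368.2 Gt C.
M(t) = M_∞ + (M₀ − M_∞)·e^(−t/τ); t/τ = 53.6/36.97 = 1.450, so e^(−t/τ) = 0.2346.
M(t) = 3368.2 − 1878 × 0.2346 = 2927.5 Gt C.

2930 Gt C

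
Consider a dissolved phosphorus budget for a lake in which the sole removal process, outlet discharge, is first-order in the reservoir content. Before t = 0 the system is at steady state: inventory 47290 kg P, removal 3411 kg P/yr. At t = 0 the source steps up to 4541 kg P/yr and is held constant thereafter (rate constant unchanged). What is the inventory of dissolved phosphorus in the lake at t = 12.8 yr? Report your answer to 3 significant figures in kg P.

56700 kg P

The sink rate constant is k = F₀/M₀ = 3411/47290 = 0.07213 yr⁻¹.
Solving dM/dt = F₁ − kM with M(0) = M₀ gives M(t) = F₁/k + (M₀ − F₁/k)·e^(−kt).
F₁/k = 4541/0.07213 = 62956 kg P; kt = 0.07213 × 12.8 = 0.9233, e^(−kt) = 0.3972.
M(12.8) = 62956 + (47290 − 62956) × 0.3972 = 62956 − 6223 = 56733 kg P.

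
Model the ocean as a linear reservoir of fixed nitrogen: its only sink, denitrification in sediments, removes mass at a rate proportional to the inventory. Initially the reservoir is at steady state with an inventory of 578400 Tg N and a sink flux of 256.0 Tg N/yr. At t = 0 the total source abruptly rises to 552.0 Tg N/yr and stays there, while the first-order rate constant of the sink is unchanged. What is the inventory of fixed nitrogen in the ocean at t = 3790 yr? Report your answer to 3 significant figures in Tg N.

1.12×10^6 Tg N

τ = M₀/F₀ = 578400/256.0 = 2259 yr; rate constant k = 1/τ.
New steady state M_∞ = F₁/k = F₁·τ = 552.0 × 2259 = 1.2472×10^6 Tg N.
M(t) = M_∞ + (M₀ − M_∞)·e^(−t/τ); t/τ = 3790/2259 = 1.677, so e^(−t/τ) = 0.1868.
M(t) = 1.2472×10^6 − 668800 × 0.1868 = 1.1222×10^6 Tg N.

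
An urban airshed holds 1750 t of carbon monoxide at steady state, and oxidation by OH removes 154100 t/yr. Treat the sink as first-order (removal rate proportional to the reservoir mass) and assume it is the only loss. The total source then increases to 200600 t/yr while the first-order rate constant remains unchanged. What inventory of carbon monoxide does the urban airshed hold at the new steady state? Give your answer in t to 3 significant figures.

2280 t

Rate constant k = F/M = 154100 / 1750 = 88.06 yr⁻¹.
At the new steady state, source = k·M_new ⇒ M_new = 200600 / 88.06 = 2278 t.
(Equivalently M_new = M × F_new/F_old = 1750 × 200600/154100.)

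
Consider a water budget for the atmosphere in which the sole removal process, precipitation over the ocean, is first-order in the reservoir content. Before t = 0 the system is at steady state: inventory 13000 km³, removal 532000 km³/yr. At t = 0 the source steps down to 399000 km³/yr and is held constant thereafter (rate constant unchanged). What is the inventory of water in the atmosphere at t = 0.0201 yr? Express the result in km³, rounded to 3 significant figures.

The sink rate constant is k = F₀/M₀ = 532000/13000 = 40.92 yr⁻¹.
Solving dM/dt = F₁ − kM with M(0) = M₀ gives M(t) = F₁/k + (M₀ − F₁/k)·e^(−kt).
F₁/k = 399000/40.92 = 9750.0 km³; kt = 40.92 × 0.0201 = 0.8226, e^(−kt) = 0.4393.
M(0.0201) = 9750.0 + (13000 − 9750.0) × 0.4393 = 9750.0 + 1428 = 11178 km³.

11200 km³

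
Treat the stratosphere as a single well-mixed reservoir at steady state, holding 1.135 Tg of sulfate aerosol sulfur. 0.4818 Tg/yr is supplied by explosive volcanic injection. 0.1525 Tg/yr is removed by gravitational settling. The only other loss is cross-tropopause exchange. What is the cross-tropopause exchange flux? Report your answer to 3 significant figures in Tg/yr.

At steady state ΣF_in = ΣF_out.
ΣF_in = 0.48180 Tg/yr.
Cross-tropopause exchange flux = ΣF_in − (0.1525) = 0.48180 − 0.1525 = 0.3293 Tg/yr.

0.329 Tg/yr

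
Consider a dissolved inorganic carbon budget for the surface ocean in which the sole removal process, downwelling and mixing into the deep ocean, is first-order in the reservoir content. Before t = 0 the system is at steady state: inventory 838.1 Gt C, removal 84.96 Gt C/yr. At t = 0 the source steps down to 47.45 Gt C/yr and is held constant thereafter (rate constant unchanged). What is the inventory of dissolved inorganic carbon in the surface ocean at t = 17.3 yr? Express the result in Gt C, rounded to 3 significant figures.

532 Gt C

Residence time τ = M₀/F₀ = 9.865 yr. The eventual steady state is M_∞ = M₀·(F₁/F₀) = 838.1 × 47.45/84.96 = 468.08 Gt C.
The anomaly ΔM(t) = M(t) − M_∞ decays as ΔM₀·e^(−t/τ) with ΔM₀ = 838.1 − 468.08 = 370.0 Gt C.
At t = 17.3 yr, e^(−t/τ) = e^(−1.754) = 0.1731, so ΔM = 64.06 Gt C and M = 468.08 + 64.06 = 532.14 Gt C.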